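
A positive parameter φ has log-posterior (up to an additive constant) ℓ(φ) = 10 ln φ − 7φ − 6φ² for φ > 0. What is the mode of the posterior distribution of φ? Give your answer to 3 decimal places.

φ̂_MAP = 0.667

ℓ'(φ) = 10/φ − 7 − 12φ. Setting this to zero and multiplying by φ: 12φ² + 7φ − 10 = 0.
φ = (−7 + √(7² + 4·12·10)) / (2·12) = (−7 + √529) / 24 = (−7 + 23)/24 = 2/3.
ℓ''(φ) = −10/φ² − 12 < 0, confirming a maximum.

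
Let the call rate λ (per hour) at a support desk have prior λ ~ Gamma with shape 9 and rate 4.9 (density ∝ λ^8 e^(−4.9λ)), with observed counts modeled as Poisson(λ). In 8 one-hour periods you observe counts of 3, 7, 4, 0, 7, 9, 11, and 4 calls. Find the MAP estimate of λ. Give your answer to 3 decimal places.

Σxᵢ = 3+7+4+0+7+9+11+4 = 45, with n = 8.
Posterior ∝ λ^8e^(−4.9λ) · λ^45e^(−8λ) = λ^53e^(−12.9λ), i.e. Gamma(shape=54, rate=12.9).
The mode of a Gamma(a, b) with a ≥ 1 (shape–rate) is (a−1)/b = 53/12.9 ≈ 4.109.

λ̂_MAP = 4.109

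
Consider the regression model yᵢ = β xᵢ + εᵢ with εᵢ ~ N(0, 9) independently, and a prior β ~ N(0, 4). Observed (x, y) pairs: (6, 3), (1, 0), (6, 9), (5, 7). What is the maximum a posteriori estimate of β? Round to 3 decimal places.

β̂_MAP = 1.067

log p(β | y) = −Σ(yᵢ − βxᵢ)²/(2·9) − β²/(2·4) + const.
Setting the derivative to zero: Σxᵢ(yᵢ − βxᵢ)/9 − β/4 = 0, so β = Σxᵢyᵢ / (Σxᵢ² + σ²/τ²).
Σxᵢyᵢ = 6·3 + 1·0 + 6·9 + 5·7 = 107; Σxᵢ² = 98; σ²/τ² = 2.25.
β̂_MAP = 107 / (98 + 2.25) = 107/100.25 ≈ 1.067.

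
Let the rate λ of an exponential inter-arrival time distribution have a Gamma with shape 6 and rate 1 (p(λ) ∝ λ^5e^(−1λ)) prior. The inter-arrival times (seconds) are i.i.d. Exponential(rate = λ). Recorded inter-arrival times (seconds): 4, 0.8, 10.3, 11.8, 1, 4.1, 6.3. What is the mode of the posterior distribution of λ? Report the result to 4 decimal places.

λ̂_MAP = 0.3053

The Exponential(rate=λ) likelihood is ∝ λ^n e^(−λΣtᵢ). Here n = 7 and Σtᵢ = 4 + 0.8 + 10.3 + 11.8 + 1 + 4.1 + 6.3 = 38.3.
Posterior ∝ λ^5e^(−1λ) · λ^7e^(−38.3λ) = λ^12e^(−39.3λ), i.e. Gamma(13, 39.3).
Mode = (a−1)/b = 12/39.3 ≈ 0.3053.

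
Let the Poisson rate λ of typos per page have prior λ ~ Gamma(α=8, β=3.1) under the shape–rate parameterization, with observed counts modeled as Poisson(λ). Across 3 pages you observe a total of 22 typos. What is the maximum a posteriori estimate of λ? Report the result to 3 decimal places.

λ̂_MAP = 4.754

Σxᵢ = 22, n = 3.
Posterior ∝ λ^7e^(−3.1λ) · λ^22e^(−3λ) = λ^29e^(−6.1λ), i.e. Gamma(shape=30, rate=6.1).
The mode of a Gamma(a, b) with a ≥ 1 (shape–rate) is (a−1)/b = 29/6.1 ≈ 4.754.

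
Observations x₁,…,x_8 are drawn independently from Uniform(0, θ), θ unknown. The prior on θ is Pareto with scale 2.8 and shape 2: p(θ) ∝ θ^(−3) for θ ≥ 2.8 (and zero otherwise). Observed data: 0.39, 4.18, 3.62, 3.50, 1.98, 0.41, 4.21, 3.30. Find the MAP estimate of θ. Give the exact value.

The Uniform(0, θ) likelihood is θ^(−n) for θ ≥ max(xᵢ), zero otherwise. Here max(xᵢ) = 4.21.
Posterior ∝ θ^(−3) · θ^(−8) = θ^(−11) on θ ≥ max(2.8, 4.21) = 4.21.
This density is strictly decreasing in θ, so the posterior mode lies at the lower boundary of the support.

θ̂_MAP = 4.21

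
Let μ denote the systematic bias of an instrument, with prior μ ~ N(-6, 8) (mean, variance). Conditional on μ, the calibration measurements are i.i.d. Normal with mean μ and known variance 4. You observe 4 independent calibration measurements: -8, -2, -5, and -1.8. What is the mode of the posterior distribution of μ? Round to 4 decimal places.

n = 4; x̄ = ((-8) + (-2) + (-5) + (-1.8))/4 = -16.8/4 = -4.2.
For a Normal prior and Normal likelihood with known variance, the posterior is Normal; its mode equals its mean, the precision-weighted average.
Prior precision 1/σ₀² = 1/8 = 0.125; data precision n/σ² = 4/4 = 1.
μ̂ = (0.125·(-6) + 1·(-4.2)) / (0.125 + 1) = (-4.95)/1.125 = -4.4000.

μ̂_MAP = -4.4000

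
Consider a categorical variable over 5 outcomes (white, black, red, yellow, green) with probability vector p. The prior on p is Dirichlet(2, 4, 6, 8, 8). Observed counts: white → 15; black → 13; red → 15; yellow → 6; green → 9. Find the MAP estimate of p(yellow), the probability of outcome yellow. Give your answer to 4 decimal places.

The posterior is Dirichlet(αᵢ + nᵢ) = Dirichlet(17, 17, 21, 14, 17).
For a Dirichlet(a₁,…,a_K) with all aᵢ > 1, the mode has j-th component (aⱼ − 1)/(Σaᵢ − K).
Here Σaᵢ = 86 and K = 5, so p(yellow) = (14 − 1)/(86 − 5) = 13/81 ≈ 0.1605.

MAP estimate of p(yellow) = 0.1605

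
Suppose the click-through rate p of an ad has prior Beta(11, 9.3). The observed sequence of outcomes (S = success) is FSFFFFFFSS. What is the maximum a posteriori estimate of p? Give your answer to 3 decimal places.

Prior: Beta(11, 9.3).
Data: 3 successes in 10 trials (from the sequence). The binomial likelihood contributes p^3(1−p)^7, so the posterior is Beta(11+3, 9.3+7) = Beta(14, 16.3).
For Beta(a, b) with a, b > 1 the mode is (a−1)/(a+b−2) = 13/28.3 ≈ 0.459.

p̂_MAP = 0.459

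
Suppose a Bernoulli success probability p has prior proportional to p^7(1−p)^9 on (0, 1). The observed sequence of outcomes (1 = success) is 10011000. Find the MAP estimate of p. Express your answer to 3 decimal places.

The prior density ∝ p^7(1−p)^9 is the kernel of Beta(8, 10).
Data: 3 successes in 8 trials (from the sequence). The binomial likelihood contributes p^3(1−p)^5, so the posterior is Beta(8+3, 10+5) = Beta(11, 15).
For Beta(a, b) with a, b > 1 the mode is (a−1)/(a+b−2) = 10/24 ≈ 0.417.

p̂_MAP = 0.417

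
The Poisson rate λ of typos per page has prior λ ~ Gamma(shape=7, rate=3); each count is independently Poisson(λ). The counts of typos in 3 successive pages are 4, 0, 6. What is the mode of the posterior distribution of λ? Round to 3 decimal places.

Σxᵢ = 4+0+6 = 10, with n = 3.
Posterior ∝ λ^6e^(−3λ) · λ^10e^(−3λ) = λ^16e^(−6λ), i.e. Gamma(shape=17, rate=6).
The mode of a Gamma(a, b) with a ≥ 1 (shape–rate) is (a−1)/b = 16/6 ≈ 2.667.

λ̂_MAP = 2.667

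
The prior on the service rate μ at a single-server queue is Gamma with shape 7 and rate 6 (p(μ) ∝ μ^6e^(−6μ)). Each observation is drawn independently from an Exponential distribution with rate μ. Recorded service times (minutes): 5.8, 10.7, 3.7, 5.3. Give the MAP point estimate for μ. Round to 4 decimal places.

μ̂_MAP = 0.3175

The Exponential(rate=μ) likelihood is ∝ μ^n e^(−μΣtᵢ). Here n = 4 and Σtᵢ = 5.8 + 10.7 + 3.7 + 5.3 = 25.5.
Posterior ∝ μ^6e^(−6μ) · μ^4e^(−25.5μ) = μ^10e^(−31.5μ), i.e. Gamma(11, 31.5).
Mode = (a−1)/b = 10/31.5 ≈ 0.3175.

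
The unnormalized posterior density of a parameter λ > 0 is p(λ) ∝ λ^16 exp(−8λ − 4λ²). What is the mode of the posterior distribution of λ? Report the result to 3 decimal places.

λ̂_MAP = 1.000

ℓ'(λ) = 16/λ − 8 − 8λ. Setting this to zero and multiplying by λ: 8λ² + 8λ − 16 = 0.
λ = (−8 + √(8² + 4·8·16)) / (2·8) = (−8 + √576) / 16 = (−8 + 24)/16 = 1.
ℓ''(λ) = −16/λ² − 8 < 0, confirming a maximum.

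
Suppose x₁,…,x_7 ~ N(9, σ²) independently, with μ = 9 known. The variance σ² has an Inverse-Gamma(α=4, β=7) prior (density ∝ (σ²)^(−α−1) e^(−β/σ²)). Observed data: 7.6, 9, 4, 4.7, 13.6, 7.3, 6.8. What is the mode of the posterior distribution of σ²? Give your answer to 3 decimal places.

Sum of squared deviations about the known mean: SS = (7.6−9)² + (9−9)² + (4−9)² + (4.7−9)² + (13.6−9)² + (7.3−9)² + (6.8−9)² = 74.34.
The Normal likelihood contributes (σ²)^(−n/2) exp(−SS/(2σ²)), so the posterior is Inverse-Gamma(α + n/2, β + SS/2) = Inverse-Gamma(7.5, 44.17).
The mode of Inverse-Gamma(a, b) is b/(a+1) = 44.17/8.5 ≈ 5.196.

σ̂²_MAP = 5.196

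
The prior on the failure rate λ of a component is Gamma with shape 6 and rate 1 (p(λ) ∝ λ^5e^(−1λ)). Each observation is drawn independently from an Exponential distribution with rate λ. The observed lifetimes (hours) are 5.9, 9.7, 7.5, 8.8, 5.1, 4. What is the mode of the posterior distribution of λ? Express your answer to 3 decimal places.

λ̂_MAP = 0.262

The Exponential(rate=λ) likelihood is ∝ λ^n e^(−λΣtᵢ). Here n = 6 and Σtᵢ = 5.9 + 9.7 + 7.5 + 8.8 + 5.1 + 4 = 41.
Posterior ∝ λ^5e^(−1λ) · λ^6e^(−41λ) = λ^11e^(−42λ), i.e. Gamma(12, 42).
Mode = (a−1)/b = 11/42 ≈ 0.262.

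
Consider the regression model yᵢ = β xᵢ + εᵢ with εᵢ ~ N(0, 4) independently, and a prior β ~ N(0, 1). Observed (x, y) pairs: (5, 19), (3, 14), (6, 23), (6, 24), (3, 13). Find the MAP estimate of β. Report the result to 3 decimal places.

log p(β | y) = −Σ(yᵢ − βxᵢ)²/(2·4) − β²/(2·1) + const.
Setting the derivative to zero: Σxᵢ(yᵢ − βxᵢ)/4 − β/1 = 0, so β = Σxᵢyᵢ / (Σxᵢ² + σ²/τ²).
Σxᵢyᵢ = 5·19 + 3·14 + 6·23 + 6·24 + 3·13 = 458; Σxᵢ² = 115; σ²/τ² = 4.
β̂_MAP = 458 / (115 + 4) = 458/119 ≈ 3.849.

β̂_MAP = 3.849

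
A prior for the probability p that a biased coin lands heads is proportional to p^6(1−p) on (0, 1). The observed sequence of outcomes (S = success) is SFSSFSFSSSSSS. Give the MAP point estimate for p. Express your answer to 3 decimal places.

p̂_MAP = 0.800

The prior density ∝ p^6(1−p)^1 is the kernel of Beta(7, 2).
Data: 10 successes in 13 trials (from the sequence). The binomial likelihood contributes p^10(1−p)^3, so the posterior is Beta(7+10, 2+3) = Beta(17, 5).
For Beta(a, b) with a, b > 1 the mode is (a−1)/(a+b−2) = 16/20 ≈ 0.800.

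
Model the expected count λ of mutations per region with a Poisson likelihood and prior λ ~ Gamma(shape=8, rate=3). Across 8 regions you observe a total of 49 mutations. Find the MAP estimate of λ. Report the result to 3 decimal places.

λ̂_MAP = 5.091

Σxᵢ = 49, n = 8.
Posterior ∝ λ^7e^(−3λ) · λ^49e^(−8λ) = λ^56e^(−11λ), i.e. Gamma(shape=57, rate=11).
The mode of a Gamma(a, b) with a ≥ 1 (shape–rate) is (a−1)/b = 56/11 ≈ 5.091.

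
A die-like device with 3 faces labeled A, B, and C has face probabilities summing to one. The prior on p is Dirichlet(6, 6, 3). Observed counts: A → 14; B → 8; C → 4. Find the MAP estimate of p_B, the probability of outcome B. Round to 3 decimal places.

MAP estimate of p_B = 0.342

The posterior is Dirichlet(αᵢ + nᵢ) = Dirichlet(20, 14, 7).
For a Dirichlet(a₁,…,a_K) with all aᵢ > 1, the mode has j-th component (aⱼ − 1)/(Σaᵢ − K).
Here Σaᵢ = 41 and K = 3, so p_B = (14 − 1)/(41 − 3) = 13/38 ≈ 0.342.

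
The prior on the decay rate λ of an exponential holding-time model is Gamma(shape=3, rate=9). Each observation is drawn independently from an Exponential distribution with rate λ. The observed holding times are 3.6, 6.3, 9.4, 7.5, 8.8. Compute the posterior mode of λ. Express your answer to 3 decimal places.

λ̂_MAP = 0.157

The Exponential(rate=λ) likelihood is ∝ λ^n e^(−λΣtᵢ). Here n = 5 and Σtᵢ = 3.6 + 6.3 + 9.4 + 7.5 + 8.8 = 35.6.
Posterior ∝ λ^2e^(−9λ) · λ^5e^(−35.6λ) = λ^7e^(−44.6λ), i.e. Gamma(8, 44.6).
Mode = (a−1)/b = 7/44.6 ≈ 0.157.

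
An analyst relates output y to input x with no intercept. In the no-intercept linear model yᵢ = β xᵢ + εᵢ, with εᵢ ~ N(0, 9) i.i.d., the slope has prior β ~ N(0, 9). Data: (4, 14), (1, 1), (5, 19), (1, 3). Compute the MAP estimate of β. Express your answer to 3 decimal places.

β̂_MAP = 3.523

log p(β | y) = −Σ(yᵢ − βxᵢ)²/(2·9) − β²/(2·9) + const.
Setting the derivative to zero: Σxᵢ(yᵢ − βxᵢ)/9 − β/9 = 0, so β = Σxᵢyᵢ / (Σxᵢ² + σ²/τ²).
Σxᵢyᵢ = 4·14 + 1·1 + 5·19 + 1·3 = 155; Σxᵢ² = 43; σ²/τ² = 1.
β̂_MAP = 155 / (43 + 1) = 155/44 ≈ 3.523.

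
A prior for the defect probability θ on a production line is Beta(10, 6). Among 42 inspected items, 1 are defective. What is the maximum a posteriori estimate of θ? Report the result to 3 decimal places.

Prior: Beta(10, 6).
Data: 1 success in 42 trials. The binomial likelihood contributes θ(1−θ)^41, so the posterior is Beta(10+1, 6+41) = Beta(11, 47).
For Beta(a, b) with a, b > 1 the mode is (a−1)/(a+b−2) = 10/56 ≈ 0.179.

θ̂_MAP = 0.179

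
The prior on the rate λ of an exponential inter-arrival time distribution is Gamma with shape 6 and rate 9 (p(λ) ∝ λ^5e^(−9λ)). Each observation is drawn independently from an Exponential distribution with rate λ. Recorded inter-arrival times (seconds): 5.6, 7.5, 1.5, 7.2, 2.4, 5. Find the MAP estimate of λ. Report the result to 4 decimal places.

λ̂_MAP = 0.2880

The Exponential(rate=λ) likelihood is ∝ λ^n e^(−λΣtᵢ). Here n = 6 and Σtᵢ = 5.6 + 7.5 + 1.5 + 7.2 + 2.4 + 5 = 29.2.
Posterior ∝ λ^5e^(−9λ) · λ^6e^(−29.2λ) = λ^11e^(−38.2λ), i.e. Gamma(12, 38.2).
Mode = (a−1)/b = 11/38.2 ≈ 0.2880.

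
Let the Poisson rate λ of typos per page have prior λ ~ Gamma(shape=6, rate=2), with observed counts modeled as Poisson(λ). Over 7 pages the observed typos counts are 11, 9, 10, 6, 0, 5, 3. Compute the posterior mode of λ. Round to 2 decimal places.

Σxᵢ = 11+9+10+6+0+5+3 = 44, with n = 7.
Posterior ∝ λ^5e^(−2λ) · λ^44e^(−7λ) = λ^49e^(−9λ), i.e. Gamma(shape=50, rate=9).
The mode of a Gamma(a, b) with a ≥ 1 (shape–rate) is (a−1)/b = 49/9 ≈ 5.44.

λ̂_MAP = 5.44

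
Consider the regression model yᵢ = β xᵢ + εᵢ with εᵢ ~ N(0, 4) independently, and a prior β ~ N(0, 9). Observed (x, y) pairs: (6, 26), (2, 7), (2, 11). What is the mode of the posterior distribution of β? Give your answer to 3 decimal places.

β̂_MAP = 4.320

log p(β | y) = −Σ(yᵢ − βxᵢ)²/(2·4) − β²/(2·9) + const.
Setting the derivative to zero: Σxᵢ(yᵢ − βxᵢ)/4 − β/9 = 0, so β = Σxᵢyᵢ / (Σxᵢ² + σ²/τ²).
Σxᵢyᵢ = 6·26 + 2·7 + 2·11 = 192; Σxᵢ² = 44; σ²/τ² = 4/9.
β̂_MAP = 192 / (44 + 4/9) = 192/(400/9) = 108/25 ≈ 4.320.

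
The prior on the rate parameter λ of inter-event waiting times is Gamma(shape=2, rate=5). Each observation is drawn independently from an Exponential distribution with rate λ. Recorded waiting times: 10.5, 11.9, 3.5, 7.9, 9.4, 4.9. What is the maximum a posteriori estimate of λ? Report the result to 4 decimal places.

λ̂_MAP = 0.1318

The Exponential(rate=λ) likelihood is ∝ λ^n e^(−λΣtᵢ). Here n = 6 and Σtᵢ = 10.5 + 11.9 + 3.5 + 7.9 + 9.4 + 4.9 = 48.1.
Posterior ∝ λe^(−5λ) · λ^6e^(−48.1λ) = λ^7e^(−53.1λ), i.e. Gamma(8, 53.1).
Mode = (a−1)/b = 7/53.1 ≈ 0.1318.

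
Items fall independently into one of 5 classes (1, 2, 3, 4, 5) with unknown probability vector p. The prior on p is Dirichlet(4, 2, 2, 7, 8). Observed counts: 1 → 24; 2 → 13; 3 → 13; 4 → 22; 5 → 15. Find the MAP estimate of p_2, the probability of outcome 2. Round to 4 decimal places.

The posterior is Dirichlet(αᵢ + nᵢ) = Dirichlet(28, 15, 15, 29, 23).
For a Dirichlet(a₁,…,a_K) with all aᵢ > 1, the mode has j-th component (aⱼ − 1)/(Σaᵢ − K).
Here Σaᵢ = 110 and K = 5, so p_2 = (15 − 1)/(110 − 5) = 14/105 ≈ 0.1333.

MAP estimate: 0.1333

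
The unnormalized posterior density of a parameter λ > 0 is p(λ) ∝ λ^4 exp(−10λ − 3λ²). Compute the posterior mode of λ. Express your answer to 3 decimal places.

λ̂_MAP = 0.333

ℓ'(λ) = 4/λ − 10 − 6λ. Setting this to zero and multiplying by λ: 6λ² + 10λ − 4 = 0.
λ = (−10 + √(10² + 4·6·4)) / (2·6) = (−10 + √196) / 12 = (−10 + 14)/12 = 1/3.
ℓ''(λ) = −4/λ² − 6 < 0, confirming a maximum.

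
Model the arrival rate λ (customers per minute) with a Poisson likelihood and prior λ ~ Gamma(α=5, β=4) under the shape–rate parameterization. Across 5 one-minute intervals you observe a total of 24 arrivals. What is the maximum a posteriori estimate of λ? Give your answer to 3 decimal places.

λ̂_MAP = 3.111

Σxᵢ = 24, n = 5.
Posterior ∝ λ^4e^(−4λ) · λ^24e^(−5λ) = λ^28e^(−9λ), i.e. Gamma(shape=29, rate=9).
The mode of a Gamma(a, b) with a ≥ 1 (shape–rate) is (a−1)/b = 28/9 ≈ 3.111.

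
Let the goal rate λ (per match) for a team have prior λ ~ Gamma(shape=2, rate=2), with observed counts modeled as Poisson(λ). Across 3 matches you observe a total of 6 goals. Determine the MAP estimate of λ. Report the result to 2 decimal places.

Σxᵢ = 6, n = 3.
Posterior ∝ λe^(−2λ) · λ^6e^(−3λ) = λ^7e^(−5λ), i.e. Gamma(shape=8, rate=5).
The mode of a Gamma(a, b) with a ≥ 1 (shape–rate) is (a−1)/b = 7/5 ≈ 1.40.

λ̂_MAP = 1.40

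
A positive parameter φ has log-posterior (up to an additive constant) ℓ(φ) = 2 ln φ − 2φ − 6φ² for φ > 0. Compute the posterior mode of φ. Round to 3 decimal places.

ℓ'(φ) = 2/φ − 2 − 12φ. Setting this to zero and multiplying by φ: 12φ² + 2φ − 2 = 0.
φ = (−2 + √(2² + 4·12·2)) / (2·12) = (−2 + √100) / 24 = (−2 + 10)/24 = 1/3.
ℓ''(φ) = −2/φ² − 12 < 0, confirming a maximum.

φ̂_MAP = 0.333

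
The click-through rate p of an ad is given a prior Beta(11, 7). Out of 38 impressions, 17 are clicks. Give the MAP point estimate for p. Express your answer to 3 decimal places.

Prior: Beta(11, 7).
Data: 17 successes in 38 trials. The binomial likelihood contributes p^17(1−p)^21, so the posterior is Beta(11+17, 7+21) = Beta(28, 28).
For Beta(a, b) with a, b > 1 the mode is (a−1)/(a+b−2) = 27/54 ≈ 0.500.

p̂_MAP = 0.500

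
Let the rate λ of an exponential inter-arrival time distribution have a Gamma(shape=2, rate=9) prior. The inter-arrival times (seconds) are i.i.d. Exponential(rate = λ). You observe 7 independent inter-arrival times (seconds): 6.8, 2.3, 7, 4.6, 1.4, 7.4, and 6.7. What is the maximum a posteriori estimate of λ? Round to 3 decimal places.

The Exponential(rate=λ) likelihood is ∝ λ^n e^(−λΣtᵢ). Here n = 7 and Σtᵢ = 6.8 + 2.3 + 7 + 4.6 + 1.4 + 7.4 + 6.7 = 36.2.
Posterior ∝ λe^(−9λ) · λ^7e^(−36.2λ) = λ^8e^(−45.2λ), i.e. Gamma(9, 45.2).
Mode = (a−1)/b = 8/45.2 ≈ 0.177.

λ̂_MAP = 0.177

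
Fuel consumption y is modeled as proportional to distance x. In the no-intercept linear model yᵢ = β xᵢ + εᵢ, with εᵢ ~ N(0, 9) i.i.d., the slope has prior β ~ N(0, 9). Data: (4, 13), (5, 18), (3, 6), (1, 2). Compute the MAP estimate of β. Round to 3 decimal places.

log p(β | y) = −Σ(yᵢ − βxᵢ)²/(2·9) − β²/(2·9) + const.
Setting the derivative to zero: Σxᵢ(yᵢ − βxᵢ)/9 − β/9 = 0, so β = Σxᵢyᵢ / (Σxᵢ² + σ²/τ²).
Σxᵢyᵢ = 4·13 + 5·18 + 3·6 + 1·2 = 162; Σxᵢ² = 51; σ²/τ² = 1.
β̂_MAP = 162 / (51 + 1) = 162/52 ≈ 3.115.

β̂_MAP = 3.115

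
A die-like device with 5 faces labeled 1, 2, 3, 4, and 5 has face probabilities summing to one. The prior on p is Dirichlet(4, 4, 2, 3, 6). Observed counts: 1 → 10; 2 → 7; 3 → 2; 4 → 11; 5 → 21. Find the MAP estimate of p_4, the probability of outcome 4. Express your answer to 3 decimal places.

MAP estimate: 0.200

The posterior is Dirichlet(αᵢ + nᵢ) = Dirichlet(14, 11, 4, 14, 27).
For a Dirichlet(a₁,…,a_K) with all aᵢ > 1, the mode has j-th component (aⱼ − 1)/(Σaᵢ − K).
Here Σaᵢ = 70 and K = 5, so p_4 = (14 − 1)/(70 − 5) = 13/65 ≈ 0.200.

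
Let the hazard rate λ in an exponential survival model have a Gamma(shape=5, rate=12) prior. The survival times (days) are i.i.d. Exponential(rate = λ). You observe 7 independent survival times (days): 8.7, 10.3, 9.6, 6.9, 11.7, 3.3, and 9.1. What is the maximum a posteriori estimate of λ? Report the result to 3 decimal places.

The Exponential(rate=λ) likelihood is ∝ λ^n e^(−λΣtᵢ). Here n = 7 and Σtᵢ = 8.7 + 10.3 + 9.6 + 6.9 + 11.7 + 3.3 + 9.1 = 59.6.
Posterior ∝ λ^4e^(−12λ) · λ^7e^(−59.6λ) = λ^11e^(−71.6λ), i.e. Gamma(12, 71.6).
Mode = (a−1)/b = 11/71.6 ≈ 0.154.

λ̂_MAP = 0.154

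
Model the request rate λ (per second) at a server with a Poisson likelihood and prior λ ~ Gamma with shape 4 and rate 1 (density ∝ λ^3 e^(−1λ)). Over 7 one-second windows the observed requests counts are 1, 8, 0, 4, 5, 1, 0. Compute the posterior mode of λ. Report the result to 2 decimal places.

Σxᵢ = 1+8+0+4+5+1+0 = 19, with n = 7.
Posterior ∝ λ^3e^(−1λ) · λ^19e^(−7λ) = λ^22e^(−8λ), i.e. Gamma(shape=23, rate=8).
The mode of a Gamma(a, b) with a ≥ 1 (shape–rate) is (a−1)/b = 22/8 ≈ 2.75.

λ̂_MAP = 2.75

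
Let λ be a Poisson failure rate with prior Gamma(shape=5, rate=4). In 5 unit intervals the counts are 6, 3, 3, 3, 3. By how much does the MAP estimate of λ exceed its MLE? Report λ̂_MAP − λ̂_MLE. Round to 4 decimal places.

Σxᵢ = 18. Posterior is Gamma(23, 9); MAP = (23−1)/9 = 22/9 ≈ 2.44444.
MLE = x̄ = 18/5 ≈ 3.60000.
Difference = 22/9 − 18/5 = -52/45 ≈ -1.1556.

MAP − MLE = -1.1556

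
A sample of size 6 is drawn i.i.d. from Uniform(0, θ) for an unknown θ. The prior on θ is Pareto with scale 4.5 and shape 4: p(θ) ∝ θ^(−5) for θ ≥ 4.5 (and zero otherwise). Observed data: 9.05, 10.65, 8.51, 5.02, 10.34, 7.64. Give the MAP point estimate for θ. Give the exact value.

The Uniform(0, θ) likelihood is θ^(−n) for θ ≥ max(xᵢ), zero otherwise. Here max(xᵢ) = 10.65.
Posterior ∝ θ^(−5) · θ^(−6) = θ^(−11) on θ ≥ max(4.5, 10.65) = 10.65.
This density is strictly decreasing in θ, so the posterior mode lies at the lower boundary of the support.

θ̂_MAP = 10.65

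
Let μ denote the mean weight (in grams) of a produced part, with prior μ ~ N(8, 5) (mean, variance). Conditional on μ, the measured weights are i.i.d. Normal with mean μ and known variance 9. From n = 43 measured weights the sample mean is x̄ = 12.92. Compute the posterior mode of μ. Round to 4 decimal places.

n = 43, x̄ = 12.92.
For a Normal prior and Normal likelihood with known variance, the posterior is Normal; its mode equals its mean, the precision-weighted average.
Prior precision 1/σ₀² = 1/5 = 0.2; data precision n/σ² = 43/9.
μ̂ = (0.2·8 + (43/9)·12.92) / (0.2 + 43/9) = (14249/225)/(224/45) = 14249/1120 ≈ 12.7223.

μ̂_MAP = 12.7223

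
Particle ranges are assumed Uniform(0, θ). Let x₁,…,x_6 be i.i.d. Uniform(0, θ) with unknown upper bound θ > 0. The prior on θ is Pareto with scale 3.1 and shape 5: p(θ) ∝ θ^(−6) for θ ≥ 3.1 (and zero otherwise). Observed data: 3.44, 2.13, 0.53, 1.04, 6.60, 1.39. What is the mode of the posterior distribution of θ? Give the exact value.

θ̂_MAP = 6.60

The Uniform(0, θ) likelihood is θ^(−n) for θ ≥ max(xᵢ), zero otherwise. Here max(xᵢ) = 6.60.
Posterior ∝ θ^(−6) · θ^(−6) = θ^(−12) on θ ≥ max(3.1, 6.60) = 6.60.
This density is strictly decreasing in θ, so the posterior mode lies at the lower boundary of the support.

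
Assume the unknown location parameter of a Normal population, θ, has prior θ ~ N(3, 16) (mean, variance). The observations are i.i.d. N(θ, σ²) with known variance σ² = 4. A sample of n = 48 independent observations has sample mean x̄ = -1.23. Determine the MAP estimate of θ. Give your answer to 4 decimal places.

θ̂_MAP = -1.2081

n = 48, x̄ = -1.23.
For a Normal prior and Normal likelihood with known variance, the posterior is Normal; its mode equals its mean, the precision-weighted average.
Prior precision 1/σ₀² = 1/16 = 0.0625; data precision n/σ² = 48/4 = 12.
θ̂ = (0.0625·3 + 12·(-1.23)) / (0.0625 + 12) = (-14.5725)/12.0625 = -5829/4825 ≈ -1.2081.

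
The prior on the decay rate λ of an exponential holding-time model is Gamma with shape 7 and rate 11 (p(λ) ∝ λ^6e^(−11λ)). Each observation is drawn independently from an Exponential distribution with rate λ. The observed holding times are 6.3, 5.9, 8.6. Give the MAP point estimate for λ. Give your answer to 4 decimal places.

The Exponential(rate=λ) likelihood is ∝ λ^n e^(−λΣtᵢ). Here n = 3 and Σtᵢ = 6.3 + 5.9 + 8.6 = 20.8.
Posterior ∝ λ^6e^(−11λ) · λ^3e^(−20.8λ) = λ^9e^(−31.8λ), i.e. Gamma(10, 31.8).
Mode = (a−1)/b = 9/31.8 ≈ 0.2830.

λ̂_MAP = 0.2830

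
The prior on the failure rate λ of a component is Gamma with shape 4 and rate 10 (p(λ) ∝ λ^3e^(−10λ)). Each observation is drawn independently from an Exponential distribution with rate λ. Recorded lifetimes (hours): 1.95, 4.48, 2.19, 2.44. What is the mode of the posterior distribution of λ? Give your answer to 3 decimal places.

The Exponential(rate=λ) likelihood is ∝ λ^n e^(−λΣtᵢ). Here n = 4 and Σtᵢ = 1.95 + 4.48 + 2.19 + 2.44 = 11.06.
Posterior ∝ λ^3e^(−10λ) · λ^4e^(−11.06λ) = λ^7e^(−21.06λ), i.e. Gamma(8, 21.06).
Mode = (a−1)/b = 7/21.06 ≈ 0.332.

λ̂_MAP = 0.332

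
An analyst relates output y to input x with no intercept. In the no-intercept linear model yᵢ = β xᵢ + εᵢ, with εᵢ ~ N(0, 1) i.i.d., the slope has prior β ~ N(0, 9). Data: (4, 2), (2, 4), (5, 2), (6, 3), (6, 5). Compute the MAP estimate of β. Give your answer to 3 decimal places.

β̂_MAP = 0.632

log p(β | y) = −Σ(yᵢ − βxᵢ)²/(2·1) − β²/(2·9) + const.
Setting the derivative to zero: Σxᵢ(yᵢ − βxᵢ)/1 − β/9 = 0, so β = Σxᵢyᵢ / (Σxᵢ² + σ²/τ²).
Σxᵢyᵢ = 4·2 + 2·4 + 5·2 + 6·3 + 6·5 = 74; Σxᵢ² = 117; σ²/τ² = 1/9.
β̂_MAP = 74 / (117 + 1/9) = 74/(1054/9) = 333/527 ≈ 0.632.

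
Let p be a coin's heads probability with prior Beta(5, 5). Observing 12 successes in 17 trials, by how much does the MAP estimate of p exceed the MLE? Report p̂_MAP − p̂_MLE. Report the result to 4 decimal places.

MAP − MLE = -0.0659

Posterior is Beta(17, 10); MAP = (17−1)/(27−2) = 16/25 ≈ 0.64000.
MLE ignores the prior: p̂_MLE = k/n = 12/17 ≈ 0.70588.
Difference = 16/25 − 12/17 = -28/425 ≈ -0.0659.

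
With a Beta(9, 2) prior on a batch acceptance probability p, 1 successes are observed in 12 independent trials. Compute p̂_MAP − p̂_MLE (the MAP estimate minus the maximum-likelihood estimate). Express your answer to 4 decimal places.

Posterior is Beta(10, 13); MAP = (10−1)/(23−2) = 9/21 ≈ 0.42857.
MLE ignores the prior: p̂_MLE = k/n = 1/12 ≈ 0.08333.
Difference = 9/21 − 1/12 = 29/84 ≈ 0.3452.

MAP − MLE = 0.3452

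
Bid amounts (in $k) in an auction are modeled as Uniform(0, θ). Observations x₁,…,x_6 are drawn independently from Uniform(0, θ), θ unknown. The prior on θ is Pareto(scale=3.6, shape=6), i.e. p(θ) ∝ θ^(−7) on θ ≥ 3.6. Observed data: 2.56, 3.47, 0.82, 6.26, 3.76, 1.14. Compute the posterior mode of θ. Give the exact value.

θ̂_MAP = 6.26

The Uniform(0, θ) likelihood is θ^(−n) for θ ≥ max(xᵢ), zero otherwise. Here max(xᵢ) = 6.26.
Posterior ∝ θ^(−7) · θ^(−6) = θ^(−13) on θ ≥ max(3.6, 6.26) = 6.26.
This density is strictly decreasing in θ, so the posterior mode lies at the lower boundary of the support.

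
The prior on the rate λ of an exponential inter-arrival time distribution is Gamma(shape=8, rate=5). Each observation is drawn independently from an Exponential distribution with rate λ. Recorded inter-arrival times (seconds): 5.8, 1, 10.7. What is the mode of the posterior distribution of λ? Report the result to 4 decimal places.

The Exponential(rate=λ) likelihood is ∝ λ^n e^(−λΣtᵢ). Here n = 3 and Σtᵢ = 5.8 + 1 + 10.7 = 17.5.
Posterior ∝ λ^7e^(−5λ) · λ^3e^(−17.5λ) = λ^10e^(−22.5λ), i.e. Gamma(11, 22.5).
Mode = (a−1)/b = 10/22.5 ≈ 0.4444.

λ̂_MAP = 0.4444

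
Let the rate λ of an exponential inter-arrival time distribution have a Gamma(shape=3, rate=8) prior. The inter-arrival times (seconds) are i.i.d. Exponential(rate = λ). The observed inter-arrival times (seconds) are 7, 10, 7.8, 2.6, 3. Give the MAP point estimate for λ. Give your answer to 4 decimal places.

λ̂_MAP = 0.1823

The Exponential(rate=λ) likelihood is ∝ λ^n e^(−λΣtᵢ). Here n = 5 and Σtᵢ = 7 + 10 + 7.8 + 2.6 + 3 = 30.4.
Posterior ∝ λ^2e^(−8λ) · λ^5e^(−30.4λ) = λ^7e^(−38.4λ), i.e. Gamma(8, 38.4).
Mode = (a−1)/b = 7/38.4 ≈ 0.1823.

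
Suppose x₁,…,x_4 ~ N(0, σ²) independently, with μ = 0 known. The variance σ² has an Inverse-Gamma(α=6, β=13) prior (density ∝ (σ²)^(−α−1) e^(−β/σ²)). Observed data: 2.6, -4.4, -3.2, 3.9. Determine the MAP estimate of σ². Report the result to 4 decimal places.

Sum of squared deviations about the known mean: SS = (2.6−0)² + (-4.4−0)² + (-3.2−0)² + (3.9−0)² = 51.57.
The Normal likelihood contributes (σ²)^(−n/2) exp(−SS/(2σ²)), so the posterior is Inverse-Gamma(α + n/2, β + SS/2) = Inverse-Gamma(8, 38.785).
The mode of Inverse-Gamma(a, b) is b/(a+1) = 38.785/9 ≈ 4.3094.

σ̂²_MAP = 4.3094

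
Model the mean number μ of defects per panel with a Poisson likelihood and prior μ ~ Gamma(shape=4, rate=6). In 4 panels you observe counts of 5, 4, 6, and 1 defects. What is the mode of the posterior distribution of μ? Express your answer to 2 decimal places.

μ̂_MAP = 1.90

Σxᵢ = 5+4+6+1 = 16, with n = 4.
Posterior ∝ μ^3e^(−6μ) · μ^16e^(−4μ) = μ^19e^(−10μ), i.e. Gamma(shape=20, rate=10).
The mode of a Gamma(a, b) with a ≥ 1 (shape–rate) is (a−1)/b = 19/10 ≈ 1.90.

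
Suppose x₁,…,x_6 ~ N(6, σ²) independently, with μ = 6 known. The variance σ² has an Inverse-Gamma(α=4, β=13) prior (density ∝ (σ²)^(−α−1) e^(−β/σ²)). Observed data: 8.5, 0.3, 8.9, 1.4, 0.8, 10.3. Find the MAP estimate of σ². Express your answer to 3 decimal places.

σ̂²_MAP = 8.740

Sum of squared deviations about the known mean: SS = (8.5−6)² + (0.3−6)² + (8.9−6)² + (1.4−6)² + (0.8−6)² + (10.3−6)² = 113.84.
The Normal likelihood contributes (σ²)^(−n/2) exp(−SS/(2σ²)), so the posterior is Inverse-Gamma(α + n/2, β + SS/2) = Inverse-Gamma(7, 69.92).
The mode of Inverse-Gamma(a, b) is b/(a+1) = 69.92/8 ≈ 8.740.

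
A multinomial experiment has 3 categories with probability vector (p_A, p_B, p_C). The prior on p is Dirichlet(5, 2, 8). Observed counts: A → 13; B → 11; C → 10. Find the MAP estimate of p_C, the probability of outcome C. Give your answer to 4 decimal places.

MAP estimate of p_C = 0.3696

The posterior is Dirichlet(αᵢ + nᵢ) = Dirichlet(18, 13, 18).
For a Dirichlet(a₁,…,a_K) with all aᵢ > 1, the mode has j-th component (aⱼ − 1)/(Σaᵢ − K).
Here Σaᵢ = 49 and K = 3, so p_C = (18 − 1)/(49 − 3) = 17/46 ≈ 0.3696.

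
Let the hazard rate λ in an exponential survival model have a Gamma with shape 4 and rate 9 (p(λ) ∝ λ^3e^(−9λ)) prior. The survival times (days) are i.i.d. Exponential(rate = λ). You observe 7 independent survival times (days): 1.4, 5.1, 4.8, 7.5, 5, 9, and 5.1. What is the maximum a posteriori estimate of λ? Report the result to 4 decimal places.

The Exponential(rate=λ) likelihood is ∝ λ^n e^(−λΣtᵢ). Here n = 7 and Σtᵢ = 1.4 + 5.1 + 4.8 + 7.5 + 5 + 9 + 5.1 = 37.9.
Posterior ∝ λ^3e^(−9λ) · λ^7e^(−37.9λ) = λ^10e^(−46.9λ), i.e. Gamma(11, 46.9).
Mode = (a−1)/b = 10/46.9 ≈ 0.2132.

λ̂_MAP = 0.2132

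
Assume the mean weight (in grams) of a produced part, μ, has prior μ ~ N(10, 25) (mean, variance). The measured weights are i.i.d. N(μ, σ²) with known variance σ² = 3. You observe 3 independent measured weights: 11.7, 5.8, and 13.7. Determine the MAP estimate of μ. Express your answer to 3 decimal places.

n = 3; x̄ = (11.7 + 5.8 + 13.7)/3 = 31.2/3 = 10.4.
For a Normal prior and Normal likelihood with known variance, the posterior is Normal; its mode equals its mean, the precision-weighted average.
Prior precision 1/σ₀² = 1/25 = 0.04; data precision n/σ² = 3/3 = 1.
μ̂ = (0.04·10 + 1·10.4) / (0.04 + 1) = 10.8/1.04 = 135/13 ≈ 10.385.

μ̂_MAP = 10.385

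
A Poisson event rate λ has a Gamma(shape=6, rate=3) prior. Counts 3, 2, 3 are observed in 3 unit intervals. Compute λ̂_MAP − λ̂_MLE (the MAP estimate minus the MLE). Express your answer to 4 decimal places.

Σxᵢ = 8. Posterior is Gamma(14, 6); MAP = (14−1)/6 = 13/6 ≈ 2.16667.
MLE = x̄ = 8/3 ≈ 2.66667.
Difference = 13/6 − 8/3 = -1/2 ≈ -0.5000.

MAP − MLE = -0.5000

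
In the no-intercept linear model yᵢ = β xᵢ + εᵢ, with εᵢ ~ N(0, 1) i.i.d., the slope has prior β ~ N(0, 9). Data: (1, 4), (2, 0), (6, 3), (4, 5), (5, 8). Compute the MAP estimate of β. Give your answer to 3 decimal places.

β̂_MAP = 0.999

log p(β | y) = −Σ(yᵢ − βxᵢ)²/(2·1) − β²/(2·9) + const.
Setting the derivative to zero: Σxᵢ(yᵢ − βxᵢ)/1 − β/9 = 0, so β = Σxᵢyᵢ / (Σxᵢ² + σ²/τ²).
Σxᵢyᵢ = 1·4 + 2·0 + 6·3 + 4·5 + 5·8 = 82; Σxᵢ² = 82; σ²/τ² = 1/9.
β̂_MAP = 82 / (82 + 1/9) = 82/(739/9) = 738/739 ≈ 0.999.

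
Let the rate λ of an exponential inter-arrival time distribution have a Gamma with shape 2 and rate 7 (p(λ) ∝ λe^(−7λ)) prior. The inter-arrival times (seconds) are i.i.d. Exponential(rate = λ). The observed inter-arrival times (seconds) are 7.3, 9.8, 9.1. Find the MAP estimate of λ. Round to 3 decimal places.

λ̂_MAP = 0.120

The Exponential(rate=λ) likelihood is ∝ λ^n e^(−λΣtᵢ). Here n = 3 and Σtᵢ = 7.3 + 9.8 + 9.1 = 26.2.
Posterior ∝ λe^(−7λ) · λ^3e^(−26.2λ) = λ^4e^(−33.2λ), i.e. Gamma(5, 33.2).
Mode = (a−1)/b = 4/33.2 ≈ 0.120.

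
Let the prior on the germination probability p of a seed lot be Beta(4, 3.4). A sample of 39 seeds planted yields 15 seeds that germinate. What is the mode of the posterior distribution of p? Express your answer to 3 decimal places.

p̂_MAP = 0.405

Prior: Beta(4, 3.4).
Data: 15 successes in 39 trials. The binomial likelihood contributes p^15(1−p)^24, so the posterior is Beta(4+15, 3.4+24) = Beta(19, 27.4).
For Beta(a, b) with a, b > 1 the mode is (a−1)/(a+b−2) = 18/44.4 ≈ 0.405.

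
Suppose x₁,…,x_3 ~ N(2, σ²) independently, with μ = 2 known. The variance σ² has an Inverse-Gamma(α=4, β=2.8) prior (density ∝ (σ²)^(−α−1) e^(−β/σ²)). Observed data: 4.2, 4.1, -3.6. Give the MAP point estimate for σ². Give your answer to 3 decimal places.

Sum of squared deviations about the known mean: SS = (4.2−2)² + (4.1−2)² + (-3.6−2)² = 40.61.
The Normal likelihood contributes (σ²)^(−n/2) exp(−SS/(2σ²)), so the posterior is Inverse-Gamma(α + n/2, β + SS/2) = Inverse-Gamma(5.5, 23.105).
The mode of Inverse-Gamma(a, b) is b/(a+1) = 23.105/6.5 ≈ 3.555.

σ̂²_MAP = 3.555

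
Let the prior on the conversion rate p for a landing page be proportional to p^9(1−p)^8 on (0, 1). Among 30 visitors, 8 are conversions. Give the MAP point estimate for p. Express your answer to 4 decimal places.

The prior density ∝ p^9(1−p)^8 is the kernel of Beta(10, 9).
Data: 8 successes in 30 trials. The binomial likelihood contributes p^8(1−p)^22, so the posterior is Beta(10+8, 9+22) = Beta(18, 31).
For Beta(a, b) with a, b > 1 the mode is (a−1)/(a+b−2) = 17/47 ≈ 0.3617.

p̂_MAP = 0.3617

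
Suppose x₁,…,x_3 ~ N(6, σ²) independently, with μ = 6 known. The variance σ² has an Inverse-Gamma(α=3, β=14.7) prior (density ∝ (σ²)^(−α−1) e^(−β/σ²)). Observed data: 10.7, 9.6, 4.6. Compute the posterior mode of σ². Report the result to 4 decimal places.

Sum of squared deviations about the known mean: SS = (10.7−6)² + (9.6−6)² + (4.6−6)² = 37.01.
The Normal likelihood contributes (σ²)^(−n/2) exp(−SS/(2σ²)), so the posterior is Inverse-Gamma(α + n/2, β + SS/2) = Inverse-Gamma(4.5, 33.205).
The mode of Inverse-Gamma(a, b) is b/(a+1) = 33.205/5.5 ≈ 6.0373.

σ̂²_MAP = 6.0373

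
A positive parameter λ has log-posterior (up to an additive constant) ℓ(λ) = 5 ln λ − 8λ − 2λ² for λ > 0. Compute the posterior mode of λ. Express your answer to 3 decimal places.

ℓ'(λ) = 5/λ − 8 − 4λ. Setting this to zero and multiplying by λ: 4λ² + 8λ − 5 = 0.
λ = (−8 + √(8² + 4·4·5)) / (2·4) = (−8 + √144) / 8 = (−8 + 12)/8 = 1/2.
ℓ''(λ) = −5/λ² − 4 < 0, confirming a maximum.

λ̂_MAP = 0.500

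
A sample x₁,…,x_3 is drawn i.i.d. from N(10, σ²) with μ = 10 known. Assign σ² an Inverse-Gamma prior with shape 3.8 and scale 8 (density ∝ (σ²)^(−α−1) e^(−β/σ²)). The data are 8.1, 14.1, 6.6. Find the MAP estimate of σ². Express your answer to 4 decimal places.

Sum of squared deviations about the known mean: SS = (8.1−10)² + (14.1−10)² + (6.6−10)² = 31.98.
The Normal likelihood contributes (σ²)^(−n/2) exp(−SS/(2σ²)), so the posterior is Inverse-Gamma(α + n/2, β + SS/2) = Inverse-Gamma(5.3, 23.99).
The mode of Inverse-Gamma(a, b) is b/(a+1) = 23.99/6.3 ≈ 3.8079.

σ̂²_MAP = 3.8079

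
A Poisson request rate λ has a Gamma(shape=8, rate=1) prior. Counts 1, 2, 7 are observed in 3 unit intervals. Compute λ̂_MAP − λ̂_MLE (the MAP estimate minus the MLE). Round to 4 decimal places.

Σxᵢ = 10. Posterior is Gamma(18, 4); MAP = (18−1)/4 = 17/4 ≈ 4.25000.
MLE = x̄ = 10/3 ≈ 3.33333.
Difference = 17/4 − 10/3 = 11/12 ≈ 0.9167.

MAP − MLE = 0.9167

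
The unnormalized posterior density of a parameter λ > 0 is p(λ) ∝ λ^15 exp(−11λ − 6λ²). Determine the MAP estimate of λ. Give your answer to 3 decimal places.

ℓ'(λ) = 15/λ − 11 − 12λ. Setting this to zero and multiplying by λ: 12λ² + 11λ − 15 = 0.
λ = (−11 + √(11² + 4·12·15)) / (2·12) = (−11 + √841) / 24 = (−11 + 29)/24 = 3/4.
ℓ''(λ) = −15/λ² − 12 < 0, confirming a maximum.

λ̂_MAP = 0.750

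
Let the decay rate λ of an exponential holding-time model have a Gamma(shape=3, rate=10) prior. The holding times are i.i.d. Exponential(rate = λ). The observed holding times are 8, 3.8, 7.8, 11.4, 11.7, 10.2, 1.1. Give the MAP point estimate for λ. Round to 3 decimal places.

λ̂_MAP = 0.141

The Exponential(rate=λ) likelihood is ∝ λ^n e^(−λΣtᵢ). Here n = 7 and Σtᵢ = 8 + 3.8 + 7.8 + 11.4 + 11.7 + 10.2 + 1.1 = 54.
Posterior ∝ λ^2e^(−10λ) · λ^7e^(−54λ) = λ^9e^(−64λ), i.e. Gamma(10, 64).
Mode = (a−1)/b = 9/64 ≈ 0.141.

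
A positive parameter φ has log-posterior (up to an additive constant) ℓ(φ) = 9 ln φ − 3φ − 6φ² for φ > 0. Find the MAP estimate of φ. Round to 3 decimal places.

ℓ'(φ) = 9/φ − 3 − 12φ. Setting this to zero and multiplying by φ: 12φ² + 3φ − 9 = 0.
φ = (−3 + √(3² + 4·12·9)) / (2·12) = (−3 + √441) / 24 = (−3 + 21)/24 = 3/4.
ℓ''(φ) = −9/φ² − 12 < 0, confirming a maximum.

φ̂_MAP = 0.750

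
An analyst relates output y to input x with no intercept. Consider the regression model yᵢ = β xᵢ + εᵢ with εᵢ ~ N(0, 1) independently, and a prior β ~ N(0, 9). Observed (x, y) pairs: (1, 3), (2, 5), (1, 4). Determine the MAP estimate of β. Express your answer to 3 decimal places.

β̂_MAP = 2.782

log p(β | y) = −Σ(yᵢ − βxᵢ)²/(2·1) − β²/(2·9) + const.
Setting the derivative to zero: Σxᵢ(yᵢ − βxᵢ)/1 − β/9 = 0, so β = Σxᵢyᵢ / (Σxᵢ² + σ²/τ²).
Σxᵢyᵢ = 1·3 + 2·5 + 1·4 = 17; Σxᵢ² = 6; σ²/τ² = 1/9.
β̂_MAP = 17 / (6 + 1/9) = 17/(55/9) = 153/55 ≈ 2.782.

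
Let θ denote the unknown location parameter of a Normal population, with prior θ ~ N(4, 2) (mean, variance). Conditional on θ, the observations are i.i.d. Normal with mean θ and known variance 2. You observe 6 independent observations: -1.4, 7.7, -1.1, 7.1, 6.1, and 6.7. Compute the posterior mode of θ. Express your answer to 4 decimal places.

n = 6; x̄ = ((-1.4) + 7.7 + (-1.1) + 7.1 + 6.1 + 6.7)/6 = 25.1/6 = 251/60 ≈ 4.1833.
For a Normal prior and Normal likelihood with known variance, the posterior is Normal; its mode equals its mean, the precision-weighted average.
Prior precision 1/σ₀² = 1/2 = 0.5; data precision n/σ² = 6/2 = 3.
θ̂ = (0.5·4 + 3·(251/60)) / (0.5 + 3) = 14.55/3.5 = 291/70 ≈ 4.1571.

θ̂_MAP = 4.1571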